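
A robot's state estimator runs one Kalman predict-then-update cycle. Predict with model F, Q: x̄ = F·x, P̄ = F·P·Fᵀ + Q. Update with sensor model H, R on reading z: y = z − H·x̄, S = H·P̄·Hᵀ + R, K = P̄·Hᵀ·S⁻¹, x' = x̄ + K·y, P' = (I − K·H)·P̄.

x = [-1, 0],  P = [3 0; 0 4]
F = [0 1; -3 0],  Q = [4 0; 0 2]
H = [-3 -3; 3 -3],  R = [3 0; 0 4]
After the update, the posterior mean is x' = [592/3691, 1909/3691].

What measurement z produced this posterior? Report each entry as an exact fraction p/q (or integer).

x̄ = F·x = [0, 3]
P̄ = F·P·Fᵀ + Q = [8 0; 0 29]
S = H·P̄·Hᵀ + R = [336 189; 189 337]
K = P̄·Hᵀ·S⁻¹ = [-4208/25837 600/3691; -4292/25837 -609/3691]
x' − x̄ = [592/3691, -9164/3691] = K·y
y = (KᵀK)⁻¹·Kᵀ·(x' − x̄) = [7, 8]
z = y + H·x̄ = [7, 8] + [-9, -9] = [-2, -1]

z = [-2, -1]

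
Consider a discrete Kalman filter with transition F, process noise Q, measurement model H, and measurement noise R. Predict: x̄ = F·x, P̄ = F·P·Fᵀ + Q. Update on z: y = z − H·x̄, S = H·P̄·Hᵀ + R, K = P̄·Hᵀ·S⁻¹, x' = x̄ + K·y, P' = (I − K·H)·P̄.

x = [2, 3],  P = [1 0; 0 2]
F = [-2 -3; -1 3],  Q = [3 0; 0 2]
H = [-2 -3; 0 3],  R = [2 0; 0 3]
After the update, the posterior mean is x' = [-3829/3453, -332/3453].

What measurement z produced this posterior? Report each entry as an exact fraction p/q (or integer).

x̄ = F·x = [-13, 7]
P̄ = F·P·Fᵀ + Q = [25 -16; -16 21]
S = H·P̄·Hᵀ + R = [99 -93; -93 192]
K = P̄·Hᵀ·S⁻¹ = [-1616/3453 -1646/3453; -31/3453 1118/3453]
x' − x̄ = [41060/3453, -24503/3453] = K·y
y = (KᵀK)⁻¹·Kᵀ·(x' − x̄) = [-3, -22]
z = y + H·x̄ = [-3, -22] + [5, 21] = [2, -1]

z = [2, -1]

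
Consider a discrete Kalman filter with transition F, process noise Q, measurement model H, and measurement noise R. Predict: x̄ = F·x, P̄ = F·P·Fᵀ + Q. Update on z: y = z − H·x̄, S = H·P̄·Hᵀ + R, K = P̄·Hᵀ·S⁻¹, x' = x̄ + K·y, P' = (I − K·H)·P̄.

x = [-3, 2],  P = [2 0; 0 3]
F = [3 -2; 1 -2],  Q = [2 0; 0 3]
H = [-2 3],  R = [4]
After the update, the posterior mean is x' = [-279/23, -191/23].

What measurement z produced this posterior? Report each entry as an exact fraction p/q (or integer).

z = [-1]

x̄ = F·x = [-13, -7]
P̄ = F·P·Fᵀ + Q = [32 18; 18 17]
S = H·P̄·Hᵀ + R = [69]
K = P̄·Hᵀ·S⁻¹ = [-10/69; 5/23]
x' − x̄ = [20/23, -30/23] = K·y
y = (KᵀK)⁻¹·Kᵀ·(x' − x̄) = [-6]
z = y + H·x̄ = [-6] + [5] = [-1]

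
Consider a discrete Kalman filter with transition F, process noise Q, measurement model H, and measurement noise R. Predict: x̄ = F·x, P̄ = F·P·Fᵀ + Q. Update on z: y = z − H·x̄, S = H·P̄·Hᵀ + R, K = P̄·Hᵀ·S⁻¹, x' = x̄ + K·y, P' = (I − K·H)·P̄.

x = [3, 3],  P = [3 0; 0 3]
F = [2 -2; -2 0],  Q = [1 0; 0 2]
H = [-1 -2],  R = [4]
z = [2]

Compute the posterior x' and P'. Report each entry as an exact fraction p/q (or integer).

x̄ = F·x = [0, -6]
P̄ = F·P·Fᵀ + Q = [25 -12; -12 14]
y = z − H·x̄ = [-10]
S = H·P̄·Hᵀ + R = [37]
K = P̄·Hᵀ·S⁻¹ = [-1/37; -16/37]
x' = x̄ + K·y = [10/37, -62/37]
P' = (I − K·H)·P̄ = [924/37 -460/37; -460/37 262/37]

x' = [10/37, -62/37]
P' = [924/37 -460/37; -460/37 262/37]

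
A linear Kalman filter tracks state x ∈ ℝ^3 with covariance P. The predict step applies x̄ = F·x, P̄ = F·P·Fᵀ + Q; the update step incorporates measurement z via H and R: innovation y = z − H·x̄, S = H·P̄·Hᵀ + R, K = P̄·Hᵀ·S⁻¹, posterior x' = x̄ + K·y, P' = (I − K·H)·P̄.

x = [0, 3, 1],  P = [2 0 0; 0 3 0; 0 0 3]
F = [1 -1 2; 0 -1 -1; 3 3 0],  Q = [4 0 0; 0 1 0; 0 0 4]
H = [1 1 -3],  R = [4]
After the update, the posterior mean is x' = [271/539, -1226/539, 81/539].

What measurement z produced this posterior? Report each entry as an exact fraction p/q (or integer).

z = [-2]

x̄ = F·x = [-1, -4, 9]
P̄ = F·P·Fᵀ + Q = [21 -3 -3; -3 7 -9; -3 -9 49]
S = H·P̄·Hᵀ + R = [539]
K = P̄·Hᵀ·S⁻¹ = [27/539; 31/539; -159/539]
x' − x̄ = [810/539, 930/539, -4770/539] = K·y
y = (KᵀK)⁻¹·Kᵀ·(x' − x̄) = [30]
z = y + H·x̄ = [30] + [-32] = [-2]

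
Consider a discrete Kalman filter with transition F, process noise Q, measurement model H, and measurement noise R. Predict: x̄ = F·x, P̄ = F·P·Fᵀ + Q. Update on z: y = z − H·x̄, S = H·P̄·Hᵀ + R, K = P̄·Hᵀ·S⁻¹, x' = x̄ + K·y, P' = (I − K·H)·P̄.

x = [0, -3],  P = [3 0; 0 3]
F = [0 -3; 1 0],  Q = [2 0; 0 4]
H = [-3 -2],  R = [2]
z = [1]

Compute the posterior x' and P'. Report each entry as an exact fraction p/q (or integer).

x' = [61/97, -392/291]
P' = [290/97 -406/97; -406/97 1841/291]

x̄ = F·x = [9, 0]
P̄ = F·P·Fᵀ + Q = [29 0; 0 7]
y = z − H·x̄ = [28]
S = H·P̄·Hᵀ + R = [291]
K = P̄·Hᵀ·S⁻¹ = [-29/97; -14/291]
x' = x̄ + K·y = [61/97, -392/291]
P' = (I − K·H)·P̄ = [290/97 -406/97; -406/97 1841/291]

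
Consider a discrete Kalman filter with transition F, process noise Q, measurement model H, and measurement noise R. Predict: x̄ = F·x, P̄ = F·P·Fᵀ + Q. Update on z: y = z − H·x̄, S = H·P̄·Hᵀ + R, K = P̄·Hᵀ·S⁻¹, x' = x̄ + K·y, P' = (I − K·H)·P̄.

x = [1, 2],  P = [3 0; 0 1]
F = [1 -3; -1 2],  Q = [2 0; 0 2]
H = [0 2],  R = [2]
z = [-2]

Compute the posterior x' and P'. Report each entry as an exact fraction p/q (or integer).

x' = [-23/19, -15/19]
P' = [104/19 -9/19; -9/19 9/19]

x̄ = F·x = [-5, 3]
P̄ = F·P·Fᵀ + Q = [14 -9; -9 9]
y = z − H·x̄ = [-8]
S = H·P̄·Hᵀ + R = [38]
K = P̄·Hᵀ·S⁻¹ = [-9/19; 9/19]
x' = x̄ + K·y = [-23/19, -15/19]
P' = (I − K·H)·P̄ = [104/19 -9/19; -9/19 9/19]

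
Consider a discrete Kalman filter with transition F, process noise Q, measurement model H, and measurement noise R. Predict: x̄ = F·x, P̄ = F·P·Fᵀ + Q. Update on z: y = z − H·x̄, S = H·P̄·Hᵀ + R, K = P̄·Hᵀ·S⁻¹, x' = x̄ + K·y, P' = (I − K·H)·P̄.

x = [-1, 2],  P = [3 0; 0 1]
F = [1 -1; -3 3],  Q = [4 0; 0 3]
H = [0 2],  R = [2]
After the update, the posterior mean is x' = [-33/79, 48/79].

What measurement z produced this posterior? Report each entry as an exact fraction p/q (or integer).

z = [1]

x̄ = F·x = [-3, 9]
P̄ = F·P·Fᵀ + Q = [8 -12; -12 39]
S = H·P̄·Hᵀ + R = [158]
K = P̄·Hᵀ·S⁻¹ = [-12/79; 39/79]
x' − x̄ = [204/79, -663/79] = K·y
y = (KᵀK)⁻¹·Kᵀ·(x' − x̄) = [-17]
z = y + H·x̄ = [-17] + [18] = [1]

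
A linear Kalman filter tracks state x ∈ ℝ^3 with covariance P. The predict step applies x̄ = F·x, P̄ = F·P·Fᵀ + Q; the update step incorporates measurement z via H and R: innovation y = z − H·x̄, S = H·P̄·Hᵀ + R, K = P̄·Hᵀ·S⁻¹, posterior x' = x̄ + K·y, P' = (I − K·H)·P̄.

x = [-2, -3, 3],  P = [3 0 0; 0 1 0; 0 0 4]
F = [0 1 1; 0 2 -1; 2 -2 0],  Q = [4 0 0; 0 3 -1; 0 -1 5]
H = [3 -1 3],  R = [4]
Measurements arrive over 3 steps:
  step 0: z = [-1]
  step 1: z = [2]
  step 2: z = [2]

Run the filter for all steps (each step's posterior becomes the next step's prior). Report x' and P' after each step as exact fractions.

step 0: x' = [-368/291, -2107/291, -410/291], P' = [2090/291 154/291 -2008/291; 154/291 2177/291 529/291; -2008/291 529/291 2267/291]
step 1: x' = [-121973/22169, -207201/22169, 211196/66507], P' = [393786/22169 64298/22169 -376788/22169; 64298/22169 581611/22169 124323/22169; -376788/22169 124323/22169 1291783/66507]
step 2: x' = [14418787/32320027, -485299387/32320027, -152472870/32320027], P' = [814498010/32320027 55260242/32320027 -807753580/32320027; 55260242/32320027 2154766285/32320027 650903193/32320027; -807753580/32320027 650903193/32320027 1046612519/32320027]

step 0: x̄ = F·x = [0, -9, 2]
step 0: P̄ = F·P·Fᵀ + Q = [9 -2 -2; -2 11 -5; -2 -5 21]
step 0: y = z − H·x̄ = [-16]
step 0: S = H·P̄·Hᵀ + R = [291]
step 0: K = P̄·Hᵀ·S⁻¹ = [23/291; -32/291; 62/291]
step 0: x' = x̄ + K·y = [-368/291, -2107/291, -410/291]
step 0: P' = (I − K·H)·P̄ = [2090/291 154/291 -2008/291; 154/291 2177/291 529/291; -2008/291 529/291 2267/291]
step 1: x̄ = F·x = [-839/97, -1268/97, 3478/291]
step 1: P̄ = F·P·Fᵀ + Q = [2222/97 872/97 -3040/97; 872/97 3244/97 -1103/97; -3040/97 -1103/97 17291/291]
step 1: y = z − H·x̄ = [-2035/97]
step 1: S = H·P̄·Hᵀ + R = [22169/97]
step 1: K = P̄·Hᵀ·S⁻¹ = [-3326/22169; -3937/22169; 9274/22169]
step 1: x' = x̄ + K·y = [-121973/22169, -207201/22169, 211196/66507]
step 1: P' = (I − K·H)·P̄ = [393786/22169 64298/22169 -376788/22169; 64298/22169 581611/22169 124323/22169; -376788/22169 124323/22169 1291783/66507]
step 2: x̄ = F·x = [-410407/66507, -1454402/66507, 170456/22169]
step 2: P̄ = F·P·Fᵀ + Q = [4048582/66507 2570852/66507 -2036848/22169; 2570852/66507 6978760/66507 -1089199/22169; -2036848/22169 -1089199/22169 3498049/22169]
step 2: y = z − H·x̄ = [-1624271/66507]
step 2: S = H·P̄·Hᵀ + R = [32320027/66507]
step 2: K = P̄·Hᵀ·S⁻¹ = [-8756738/32320027; -9068995/32320027; 16418406/32320027]
step 2: x' = x̄ + K·y = [14418787/32320027, -485299387/32320027, -152472870/32320027]
step 2: P' = (I − K·H)·P̄ = [814498010/32320027 55260242/32320027 -807753580/32320027; 55260242/32320027 2154766285/32320027 650903193/32320027; -807753580/32320027 650903193/32320027 1046612519/32320027]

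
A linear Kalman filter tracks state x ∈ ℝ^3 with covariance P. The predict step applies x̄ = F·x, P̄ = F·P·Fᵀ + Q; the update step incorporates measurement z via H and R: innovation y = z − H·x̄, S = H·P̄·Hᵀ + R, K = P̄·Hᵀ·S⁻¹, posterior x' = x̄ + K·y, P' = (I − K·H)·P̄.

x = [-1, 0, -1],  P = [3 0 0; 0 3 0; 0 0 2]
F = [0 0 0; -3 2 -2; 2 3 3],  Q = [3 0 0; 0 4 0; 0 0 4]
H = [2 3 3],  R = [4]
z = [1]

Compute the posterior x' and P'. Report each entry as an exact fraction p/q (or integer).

x̄ = F·x = [0, 5, -5]
P̄ = F·P·Fᵀ + Q = [3 0 0; 0 51 -12; 0 -12 61]
y = z − H·x̄ = [1]
S = H·P̄·Hᵀ + R = [808]
K = P̄·Hᵀ·S⁻¹ = [3/404; 117/808; 147/808]
x' = x̄ + K·y = [3/404, 4157/808, -3893/808]
P' = (I − K·H)·P̄ = [597/202 -351/404 -441/404; -351/404 27519/808 -26895/808; -441/404 -26895/808 27679/808]

x' = [3/404, 4157/808, -3893/808]
P' = [597/202 -351/404 -441/404; -351/404 27519/808 -26895/808; -441/404 -26895/808 27679/808]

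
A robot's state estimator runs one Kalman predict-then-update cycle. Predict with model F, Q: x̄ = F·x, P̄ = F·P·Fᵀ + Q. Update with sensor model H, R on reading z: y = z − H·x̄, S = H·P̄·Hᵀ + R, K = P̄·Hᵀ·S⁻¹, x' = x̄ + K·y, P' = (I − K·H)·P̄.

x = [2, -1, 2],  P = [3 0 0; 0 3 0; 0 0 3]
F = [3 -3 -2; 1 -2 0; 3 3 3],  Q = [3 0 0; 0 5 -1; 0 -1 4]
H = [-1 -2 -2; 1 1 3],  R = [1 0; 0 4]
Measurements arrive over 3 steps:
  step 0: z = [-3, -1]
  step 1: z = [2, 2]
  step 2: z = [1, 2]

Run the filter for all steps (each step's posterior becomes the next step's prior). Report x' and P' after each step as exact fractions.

step 0: x' = [39251/25462, 29502/12731, -40131/25462], P' = [242229/12731 -77811/25462 -153801/25462; -77811/25462 46515/25462 -560/12731; -153801/25462 -560/12731 72495/25462]
step 1: x' = [-3182764341/911483837, -1998820356/911483837, 2585644001/911483837], P' = [7418364643/911483837 -1613678229/911483837 -1916197490/911483837; -1613678229/911483837 4556476987/2734451511 -1382533904/2734451511; -1916197490/911483837 -1382533904/2734451511 3892511146/2734451511]
step 2: x' = [-10889819523147/66895315869931, -30983361333853/66895315869931, 17443845565842/66895315869931], P' = [522872926620734/66895315869931 -110672370860967/66895315869931 -137516100442249/66895315869931; -110672370860967/66895315869931 108586353823310/66895315869931 -34867054506557/66895315869931; -137516100442249/66895315869931 -34867054506557/66895315869931 94713708510370/66895315869931]

step 0: x̄ = F·x = [5, 4, 9]
step 0: P̄ = F·P·Fᵀ + Q = [69 27 -18; 27 20 -10; -18 -10 85]
step 0: y = z − H·x̄ = [28, -37]
step 0: S = H·P̄·Hᵀ + R = [446 -530; -530 744]
step 0: K = P̄·Hᵀ·S⁻¹ = [-10617/12731 -13689/25462; -12979/25462 -4332/12731; 11051/25462 15641/25462]
step 0: x' = x̄ + K·y = [39251/25462, 29502/12731, -40131/25462]
step 0: P' = (I − K·H)·P̄ = [242229/12731 -77811/25462 -153801/25462; -77811/25462 46515/25462 -560/12731; -153801/25462 -560/12731 72495/25462]
step 1: x̄ = F·x = [21003/25462, -78757/25462, 87186/12731]
step 1: P̄ = F·P·Fᵀ + Q = [8377893/25462 2735885/25462 1530957/12731; 2735885/25462 554536/12731 463786/12731; 1530957/12731 463786/12731 671942/12731]
step 1: y = z − H·x̄ = [263157/25462, -207219/12731]
step 1: S = H·P̄·Hᵀ + R = [48826951/25462 -24798571/12731; -24798571/12731 51092455/25462]
step 1: K = P̄·Hᵀ·S⁻¹ = [-358613205/911483837 14023486/911483837; -1506851479/2734451511 -1108039853/2734451511; 728637986/2734451511 1136601766/2734451511]
step 1: x' = x̄ + K·y = [-3182764341/911483837, -1998820356/911483837, 2585644001/911483837]
step 1: P' = (I − K·H)·P̄ = [7418364643/911483837 -1613678229/911483837 -1916197490/911483837; -1613678229/911483837 4556476987/2734451511 -1382533904/2734451511; -1916197490/911483837 -1382533904/2734451511 3892511146/2734451511]
step 2: x̄ = F·x = [-8723119957/911483837, 814876371/911483837, -7787822088/911483837]
step 2: P̄ = F·P·Fᵀ + Q = [404608864519/2734451511 143640505216/2734451511 46474905584/911483837; 143640505216/2734451511 73517398180/2734451511 14088166143/911483837; 46474905584/911483837 14088166143/911483837 23925215168/911483837]
step 2: y = z − H·x̄ = [-21757527554/911483837, 33094677524/911483837]
step 2: S = H·P̄·Hᵀ + R = [819630788690/911483837 -816152873581/911483837; -816152873581/911483837 2512461179797/2734451511]
step 2: K = P̄·Hᵀ·S⁻¹ = [-26495984014302/66895315869931 -86936391745/66895315869931; -36766227772539/66895315869931 -26671795139332/66895315869931; 17822792434623/66895315869931 27939492645576/66895315869931]
step 2: x' = x̄ + K·y = [-10889819523147/66895315869931, -30983361333853/66895315869931, 17443845565842/66895315869931]
step 2: P' = (I − K·H)·P̄ = [522872926620734/66895315869931 -110672370860967/66895315869931 -137516100442249/66895315869931; -110672370860967/66895315869931 108586353823310/66895315869931 -34867054506557/66895315869931; -137516100442249/66895315869931 -34867054506557/66895315869931 94713708510370/66895315869931]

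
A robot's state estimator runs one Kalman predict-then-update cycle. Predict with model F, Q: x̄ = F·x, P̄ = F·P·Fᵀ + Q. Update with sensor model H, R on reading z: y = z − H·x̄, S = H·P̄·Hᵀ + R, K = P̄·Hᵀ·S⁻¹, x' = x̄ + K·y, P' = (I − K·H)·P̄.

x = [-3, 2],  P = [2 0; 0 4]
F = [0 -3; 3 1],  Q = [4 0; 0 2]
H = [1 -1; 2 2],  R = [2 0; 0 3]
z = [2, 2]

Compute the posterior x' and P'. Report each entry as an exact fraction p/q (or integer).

x̄ = F·x = [-6, -7]
P̄ = F·P·Fᵀ + Q = [40 -12; -12 24]
y = z − H·x̄ = [1, 28]
S = H·P̄·Hᵀ + R = [90 32; 32 163]
K = P̄·Hᵀ·S⁻¹ = [3342/6823 1688/6823; -3318/6823 1656/6823]
x' = x̄ + K·y = [9668/6823, -4711/6823]
P' = (I − K·H)·P̄ = [4608/6823 -2076/6823; -2076/6823 4560/6823]

x' = [9668/6823, -4711/6823]
P' = [4608/6823 -2076/6823; -2076/6823 4560/6823]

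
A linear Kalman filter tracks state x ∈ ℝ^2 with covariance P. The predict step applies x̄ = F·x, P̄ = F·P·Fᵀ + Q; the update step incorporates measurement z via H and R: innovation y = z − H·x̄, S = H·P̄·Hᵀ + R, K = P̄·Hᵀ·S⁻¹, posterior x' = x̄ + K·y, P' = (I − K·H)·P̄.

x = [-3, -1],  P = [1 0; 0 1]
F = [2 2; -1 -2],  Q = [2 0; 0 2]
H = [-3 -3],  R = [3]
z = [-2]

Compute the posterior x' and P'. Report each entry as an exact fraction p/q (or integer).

x' = [-21/4, 91/16]
P' = [7 -27/4; -27/4 109/16]

x̄ = F·x = [-8, 5]
P̄ = F·P·Fᵀ + Q = [10 -6; -6 7]
y = z − H·x̄ = [-11]
S = H·P̄·Hᵀ + R = [48]
K = P̄·Hᵀ·S⁻¹ = [-1/4; -1/16]
x' = x̄ + K·y = [-21/4, 91/16]
P' = (I − K·H)·P̄ = [7 -27/4; -27/4 109/16]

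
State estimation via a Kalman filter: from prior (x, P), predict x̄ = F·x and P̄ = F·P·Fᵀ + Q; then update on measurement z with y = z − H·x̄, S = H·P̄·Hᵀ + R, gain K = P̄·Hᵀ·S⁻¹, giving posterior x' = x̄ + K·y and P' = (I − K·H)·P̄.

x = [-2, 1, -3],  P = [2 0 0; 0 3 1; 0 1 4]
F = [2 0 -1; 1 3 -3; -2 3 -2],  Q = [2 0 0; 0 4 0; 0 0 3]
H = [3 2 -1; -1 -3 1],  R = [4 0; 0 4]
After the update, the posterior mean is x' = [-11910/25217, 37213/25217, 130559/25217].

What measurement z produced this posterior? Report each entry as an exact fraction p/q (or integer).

z = [-3, 2]

x̄ = F·x = [-1, 10, 13]
P̄ = F·P·Fᵀ + Q = [14 13 -3; 13 51 32; -3 32 42]
S = H·P̄·Hᵀ + R = [422 -385; -385 411]
K = P̄·Hᵀ·S⁻¹ = [7621/25217 3703/25217; -6791/25217 -14583/25217; -14292/25217 -16517/25217]
x' − x̄ = [13307/25217, -214957/25217, -197262/25217] = K·y
y = (KᵀK)⁻¹·Kᵀ·(x' − x̄) = [-7, 18]
z = y + H·x̄ = [-7, 18] + [4, -16] = [-3, 2]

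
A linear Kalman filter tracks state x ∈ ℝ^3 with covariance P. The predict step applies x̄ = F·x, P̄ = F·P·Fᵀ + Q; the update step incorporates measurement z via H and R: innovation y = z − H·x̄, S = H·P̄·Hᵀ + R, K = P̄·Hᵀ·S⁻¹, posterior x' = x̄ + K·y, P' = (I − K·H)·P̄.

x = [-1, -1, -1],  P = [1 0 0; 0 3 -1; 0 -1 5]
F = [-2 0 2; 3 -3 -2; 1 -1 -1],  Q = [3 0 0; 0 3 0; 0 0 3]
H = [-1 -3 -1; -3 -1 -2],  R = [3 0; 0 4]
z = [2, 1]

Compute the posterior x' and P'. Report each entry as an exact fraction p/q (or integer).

x̄ = F·x = [0, 2, 1]
P̄ = F·P·Fᵀ + Q = [27 -20 -10; -20 47 17; -10 17 10]
y = z − H·x̄ = [9, 5]
S = H·P̄·Hᵀ + R = [425 111; 111 162]
K = P̄·Hᵀ·S⁻¹ = [349/1713 -2018/5139; -2225/6281 2131/18843; -2495/18843 2686/56529]
x' = x̄ + K·y = [-667/5139, -11734/18843, 2594/56529]
P' = (I − K·H)·P̄ = [10994/5139 -224/1713 -12119/5139; -224/1713 3074/6281 -5177/18843; -12119/5139 -5177/18843 202357/56529]

x' = [-667/5139, -11734/18843, 2594/56529]
P' = [10994/5139 -224/1713 -12119/5139; -224/1713 3074/6281 -5177/18843; -12119/5139 -5177/18843 202357/56529]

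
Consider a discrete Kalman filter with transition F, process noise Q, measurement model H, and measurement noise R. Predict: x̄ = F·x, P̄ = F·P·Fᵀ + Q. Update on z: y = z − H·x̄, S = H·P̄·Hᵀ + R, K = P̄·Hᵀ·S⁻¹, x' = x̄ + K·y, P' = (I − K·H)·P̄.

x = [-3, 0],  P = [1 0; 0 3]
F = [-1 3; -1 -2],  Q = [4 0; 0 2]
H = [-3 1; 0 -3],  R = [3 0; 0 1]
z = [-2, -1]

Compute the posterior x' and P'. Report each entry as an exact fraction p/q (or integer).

x' = [3811/4071, 565/1357]
P' = [1361/4071 87/2714; 87/2714 147/1357]

x̄ = F·x = [3, 3]
P̄ = F·P·Fᵀ + Q = [32 -17; -17 15]
y = z − H·x̄ = [4, 8]
S = H·P̄·Hᵀ + R = [408 -198; -198 136]
K = P̄·Hᵀ·S⁻¹ = [-2635/8142 -261/2714; 11/2714 -441/1357]
x' = x̄ + K·y = [3811/4071, 565/1357]
P' = (I − K·H)·P̄ = [1361/4071 87/2714; 87/2714 147/1357]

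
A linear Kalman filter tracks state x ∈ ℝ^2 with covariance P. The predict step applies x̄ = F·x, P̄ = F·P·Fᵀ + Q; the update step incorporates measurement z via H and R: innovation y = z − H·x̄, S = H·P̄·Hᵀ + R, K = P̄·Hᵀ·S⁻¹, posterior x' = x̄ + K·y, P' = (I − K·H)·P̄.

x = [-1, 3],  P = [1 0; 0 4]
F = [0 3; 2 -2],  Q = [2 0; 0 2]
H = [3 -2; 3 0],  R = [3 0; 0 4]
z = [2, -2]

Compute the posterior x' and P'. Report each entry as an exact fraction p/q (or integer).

x̄ = F·x = [9, -8]
P̄ = F·P·Fᵀ + Q = [38 -24; -24 22]
y = z − H·x̄ = [-41, -29]
S = H·P̄·Hᵀ + R = [721 486; 486 346]
K = P̄·Hᵀ·S⁻¹ = [324/6635 1731/6635; -2572/6635 2232/6635]
x' = x̄ + K·y = [-3768/6635, -12356/6635]
P' = (I − K·H)·P̄ = [2308/6635 2976/6635; 2976/6635 8322/6635]

x' = [-3768/6635, -12356/6635]
P' = [2308/6635 2976/6635; 2976/6635 8322/6635]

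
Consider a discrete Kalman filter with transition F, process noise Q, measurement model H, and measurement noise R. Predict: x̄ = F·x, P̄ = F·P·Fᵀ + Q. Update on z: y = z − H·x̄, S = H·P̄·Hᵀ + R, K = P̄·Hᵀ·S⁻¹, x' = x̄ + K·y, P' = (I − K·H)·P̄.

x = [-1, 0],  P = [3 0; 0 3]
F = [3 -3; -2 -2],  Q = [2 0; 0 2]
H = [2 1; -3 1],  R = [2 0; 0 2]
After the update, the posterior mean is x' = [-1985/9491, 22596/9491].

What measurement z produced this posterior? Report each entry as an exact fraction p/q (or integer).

z = [2, 3]

x̄ = F·x = [-3, 2]
P̄ = F·P·Fᵀ + Q = [56 0; 0 26]
S = H·P̄·Hᵀ + R = [252 -310; -310 532]
K = P̄·Hᵀ·S⁻¹ = [1876/9491 -1904/9491; 5473/9491 3653/9491]
x' − x̄ = [26488/9491, 3614/9491] = K·y
y = (KᵀK)⁻¹·Kᵀ·(x' − x̄) = [6, -8]
z = y + H·x̄ = [6, -8] + [-4, 11] = [2, 3]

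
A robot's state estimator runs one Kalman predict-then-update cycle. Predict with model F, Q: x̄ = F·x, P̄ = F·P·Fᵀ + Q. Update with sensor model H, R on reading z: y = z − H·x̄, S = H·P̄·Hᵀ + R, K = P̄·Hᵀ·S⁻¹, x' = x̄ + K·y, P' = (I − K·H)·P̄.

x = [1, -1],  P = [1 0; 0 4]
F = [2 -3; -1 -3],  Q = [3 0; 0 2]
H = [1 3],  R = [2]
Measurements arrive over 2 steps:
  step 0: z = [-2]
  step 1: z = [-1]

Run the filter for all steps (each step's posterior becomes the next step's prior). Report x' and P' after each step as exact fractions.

step 0: x̄ = F·x = [5, 2]
step 0: P̄ = F·P·Fᵀ + Q = [43 34; 34 39]
step 0: y = z − H·x̄ = [-13]
step 0: S = H·P̄·Hᵀ + R = [600]
step 0: K = P̄·Hᵀ·S⁻¹ = [29/120; 151/600]
step 0: x' = x̄ + K·y = [223/120, -763/600]
step 0: P' = (I − K·H)·P̄ = [191/24 -299/120; -299/120 599/600]
step 1: x̄ = F·x = [4519/600, 587/300]
step 1: P̄ = F·P·Fᵀ + Q = [44231/600 163/300; 163/300 599/150]
step 1: y = z − H·x̄ = [-8641/600]
step 1: S = H·P̄·Hᵀ + R = [68951/600]
step 1: K = P̄·Hᵀ·S⁻¹ = [45209/68951; 7514/68951]
step 1: x' = x̄ + K·y = [-131769/68951, 26700/68951]
step 1: P' = (I − K·H)·P̄ = [1676530/68951 -528704/68951; -528704/68951 181244/68951]

step 0: x' = [223/120, -763/600], P' = [191/24 -299/120; -299/120 599/600]
step 1: x' = [-131769/68951, 26700/68951], P' = [1676530/68951 -528704/68951; -528704/68951 181244/68951]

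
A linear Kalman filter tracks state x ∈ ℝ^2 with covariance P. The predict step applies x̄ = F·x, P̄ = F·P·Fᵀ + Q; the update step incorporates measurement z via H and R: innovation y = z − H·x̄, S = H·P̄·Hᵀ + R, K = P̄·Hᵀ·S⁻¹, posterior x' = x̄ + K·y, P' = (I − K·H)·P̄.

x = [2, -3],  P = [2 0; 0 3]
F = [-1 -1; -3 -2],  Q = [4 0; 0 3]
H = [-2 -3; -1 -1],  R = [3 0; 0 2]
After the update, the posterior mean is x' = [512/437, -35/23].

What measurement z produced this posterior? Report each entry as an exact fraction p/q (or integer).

z = [3, -1]

x̄ = F·x = [1, 0]
P̄ = F·P·Fᵀ + Q = [9 12; 12 33]
S = H·P̄·Hᵀ + R = [480 177; 177 68]
K = P̄·Hᵀ·S⁻¹ = [15/437 -174/437; -7/23 3/23]
x' − x̄ = [75/437, -35/23] = K·y
y = (KᵀK)⁻¹·Kᵀ·(x' − x̄) = [5, 0]
z = y + H·x̄ = [5, 0] + [-2, -1] = [3, -1]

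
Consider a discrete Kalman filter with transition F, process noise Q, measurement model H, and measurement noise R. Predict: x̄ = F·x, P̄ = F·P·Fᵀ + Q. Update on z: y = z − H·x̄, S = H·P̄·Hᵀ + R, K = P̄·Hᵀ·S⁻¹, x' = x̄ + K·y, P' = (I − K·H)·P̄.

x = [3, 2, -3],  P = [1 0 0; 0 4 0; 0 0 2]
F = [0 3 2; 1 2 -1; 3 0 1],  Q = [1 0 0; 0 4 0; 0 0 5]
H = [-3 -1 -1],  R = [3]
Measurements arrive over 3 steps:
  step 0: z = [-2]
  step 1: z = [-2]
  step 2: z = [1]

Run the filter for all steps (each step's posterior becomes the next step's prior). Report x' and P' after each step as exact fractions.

step 0: x̄ = F·x = [0, 10, 6]
step 0: P̄ = F·P·Fᵀ + Q = [45 20 4; 20 23 1; 4 1 16]
step 0: y = z − H·x̄ = [14]
step 0: S = H·P̄·Hᵀ + R = [593]
step 0: K = P̄·Hᵀ·S⁻¹ = [-159/593; -84/593; -29/593]
step 0: x' = x̄ + K·y = [-2226/593, 4754/593, 3152/593]
step 0: P' = (I − K·H)·P̄ = [1404/593 -1496/593 -2239/593; -1496/593 6583/593 -1843/593; -2239/593 -1843/593 8647/593]
step 1: x̄ = F·x = [20566/593, 4130/593, -3526/593]
step 1: P̄ = F·P·Fᵀ + Q = [72312/593 11395/593 -15133/593; 11395/593 44621/593 -12619/593; -15133/593 -12619/593 10814/593]
step 1: y = z − H·x̄ = [61116/593]
step 1: S = H·P̄·Hᵀ + R = [660356/593]
step 1: K = P̄·Hᵀ·S⁻¹ = [-106599/330178; -66187/660356; 11801/165089]
step 1: x' = x̄ + K·y = [232324/165089, -555571/165089, 234614/165089]
step 1: P' = (I − K·H)·P̄ = [968919/165089 -5553271/330178 29777/165089; -5553271/330178 42301899/660356 -2195928/165089; 29777/165089 -2195928/165089 2071194/165089]
step 2: x̄ = F·x = [-1197485/165089, -1113432/165089, 931586/165089]
step 2: P̄ = F·P·Fᵀ + Q = [309112007/660356 48844180/165089 -54512907/330178; 48844180/165089 43619984/165089 -20275660/165089; -54512907/330178 -20275660/165089 11795572/165089]
step 2: y = z − H·x̄ = [-3609212/165089]
step 2: S = H·P̄·Hᵀ + R = [3361551511/660356]
step 2: K = P̄·Hᵀ·S⁻¹ = [-1013686927/3361551511; -679507456/3361551511; 360997794/3361551511]
step 2: x' = x̄ + K·y = [-2221810599/3361551511, -7816223720/3361551511, 11076793462/3361551511]
step 2: P' = (I − K·H)·P̄ = [17467469408/3361551511 -48517642932/3361551511 -843704511/3361551511; -48517642932/3361551511 188978232560/3361551511 -41386781396/3361551511; -843704511/3361551511 -41386781396/3361551511 42834901547/3361551511]

step 0: x' = [-2226/593, 4754/593, 3152/593], P' = [1404/593 -1496/593 -2239/593; -1496/593 6583/593 -1843/593; -2239/593 -1843/593 8647/593]
step 1: x' = [232324/165089, -555571/165089, 234614/165089], P' = [968919/165089 -5553271/330178 29777/165089; -5553271/330178 42301899/660356 -2195928/165089; 29777/165089 -2195928/165089 2071194/165089]
step 2: x' = [-2221810599/3361551511, -7816223720/3361551511, 11076793462/3361551511], P' = [17467469408/3361551511 -48517642932/3361551511 -843704511/3361551511; -48517642932/3361551511 188978232560/3361551511 -41386781396/3361551511; -843704511/3361551511 -41386781396/3361551511 42834901547/3361551511]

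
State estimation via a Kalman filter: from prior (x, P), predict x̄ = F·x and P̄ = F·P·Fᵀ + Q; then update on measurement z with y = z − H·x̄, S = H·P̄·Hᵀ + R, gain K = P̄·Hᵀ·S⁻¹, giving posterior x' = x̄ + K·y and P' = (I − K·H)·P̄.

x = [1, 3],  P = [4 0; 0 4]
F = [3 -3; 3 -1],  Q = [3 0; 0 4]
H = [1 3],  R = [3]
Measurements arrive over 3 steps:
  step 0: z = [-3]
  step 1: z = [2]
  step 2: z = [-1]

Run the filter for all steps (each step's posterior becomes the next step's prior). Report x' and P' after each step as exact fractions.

step 0: x̄ = F·x = [-6, 0]
step 0: P̄ = F·P·Fᵀ + Q = [75 48; 48 44]
step 0: y = z − H·x̄ = [3]
step 0: S = H·P̄·Hᵀ + R = [762]
step 0: K = P̄·Hᵀ·S⁻¹ = [73/254; 30/127]
step 0: x' = x̄ + K·y = [-1305/254, 90/127]
step 0: P' = (I − K·H)·P̄ = [3063/254 -474/127; -474/127 188/127]
step 1: x̄ = F·x = [-4455/254, -4095/254]
step 1: P̄ = F·P·Fᵀ + Q = [48777/254 40071/254; 40071/254 34647/254]
step 1: y = z − H·x̄ = [8624/127]
step 1: S = H·P̄·Hᵀ + R = [300894/127]
step 1: K = P̄·Hᵀ·S⁻¹ = [28165/100298; 1091/4559]
step 1: x' = x̄ + K·y = [13945/9118, 1169/9118]
step 1: P' = (I − K·H)·P̄ = [261087/50149 -13263/9118; -13263/9118 6603/9118]
step 2: x̄ = F·x = [19164/4559, 20333/4559]
step 2: P̄ = F·P·Fᵀ + Q = [8280231/100298 6668181/100298; 6668181/100298 6048749/100298]
step 2: y = z − H·x̄ = [-84722/4559]
step 2: S = H·P̄·Hᵀ + R = [51514476/50149]
step 2: K = P̄·Hᵀ·S⁻¹ = [4714129/17171492; 2067869/8585746]
step 2: x' = x̄ + K·y = [-7711775/8585746, -68000/4292873]
step 2: P' = (I − K·H)·P̄ = [88195647/17171492 -6171105/4292873; -6171105/4292873 6181939/8585746]

step 0: x' = [-1305/254, 90/127], P' = [3063/254 -474/127; -474/127 188/127]
step 1: x' = [13945/9118, 1169/9118], P' = [261087/50149 -13263/9118; -13263/9118 6603/9118]
step 2: x' = [-7711775/8585746, -68000/4292873], P' = [88195647/17171492 -6171105/4292873; -6171105/4292873 6181939/8585746]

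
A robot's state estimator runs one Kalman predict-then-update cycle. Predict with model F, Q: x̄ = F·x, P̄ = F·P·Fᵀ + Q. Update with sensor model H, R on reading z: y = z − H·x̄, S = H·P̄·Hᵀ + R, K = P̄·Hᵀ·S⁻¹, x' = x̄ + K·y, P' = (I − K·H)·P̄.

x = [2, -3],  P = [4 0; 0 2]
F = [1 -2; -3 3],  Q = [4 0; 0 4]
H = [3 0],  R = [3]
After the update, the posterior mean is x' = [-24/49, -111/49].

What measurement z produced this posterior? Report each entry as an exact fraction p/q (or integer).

z = [-2]

x̄ = F·x = [8, -15]
P̄ = F·P·Fᵀ + Q = [16 -24; -24 58]
S = H·P̄·Hᵀ + R = [147]
K = P̄·Hᵀ·S⁻¹ = [16/49; -24/49]
x' − x̄ = [-416/49, 624/49] = K·y
y = (KᵀK)⁻¹·Kᵀ·(x' − x̄) = [-26]
z = y + H·x̄ = [-26] + [24] = [-2]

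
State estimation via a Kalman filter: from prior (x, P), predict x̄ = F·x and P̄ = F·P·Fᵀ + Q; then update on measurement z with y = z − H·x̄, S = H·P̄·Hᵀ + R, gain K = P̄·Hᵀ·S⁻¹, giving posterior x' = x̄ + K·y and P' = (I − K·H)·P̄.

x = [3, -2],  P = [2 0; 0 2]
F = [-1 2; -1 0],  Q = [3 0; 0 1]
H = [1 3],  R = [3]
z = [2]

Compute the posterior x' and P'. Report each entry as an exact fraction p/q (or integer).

x' = [-43/55, 3/5]
P' = [354/55 -9/5; -9/5 4/5]

x̄ = F·x = [-7, -3]
P̄ = F·P·Fᵀ + Q = [13 2; 2 3]
y = z − H·x̄ = [18]
S = H·P̄·Hᵀ + R = [55]
K = P̄·Hᵀ·S⁻¹ = [19/55; 1/5]
x' = x̄ + K·y = [-43/55, 3/5]
P' = (I − K·H)·P̄ = [354/55 -9/5; -9/5 4/5]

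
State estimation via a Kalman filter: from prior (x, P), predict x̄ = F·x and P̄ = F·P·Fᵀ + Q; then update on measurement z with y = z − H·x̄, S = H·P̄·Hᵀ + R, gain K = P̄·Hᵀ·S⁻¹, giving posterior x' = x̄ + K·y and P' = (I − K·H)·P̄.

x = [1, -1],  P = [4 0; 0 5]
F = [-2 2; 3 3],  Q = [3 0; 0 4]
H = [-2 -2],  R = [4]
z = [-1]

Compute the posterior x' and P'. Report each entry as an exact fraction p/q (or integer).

x̄ = F·x = [-4, 0]
P̄ = F·P·Fᵀ + Q = [39 6; 6 85]
y = z − H·x̄ = [-9]
S = H·P̄·Hᵀ + R = [548]
K = P̄·Hᵀ·S⁻¹ = [-45/274; -91/274]
x' = x̄ + K·y = [-691/274, 819/274]
P' = (I − K·H)·P̄ = [3318/137 -3273/137; -3273/137 3364/137]

x' = [-691/274, 819/274]
P' = [3318/137 -3273/137; -3273/137 3364/137]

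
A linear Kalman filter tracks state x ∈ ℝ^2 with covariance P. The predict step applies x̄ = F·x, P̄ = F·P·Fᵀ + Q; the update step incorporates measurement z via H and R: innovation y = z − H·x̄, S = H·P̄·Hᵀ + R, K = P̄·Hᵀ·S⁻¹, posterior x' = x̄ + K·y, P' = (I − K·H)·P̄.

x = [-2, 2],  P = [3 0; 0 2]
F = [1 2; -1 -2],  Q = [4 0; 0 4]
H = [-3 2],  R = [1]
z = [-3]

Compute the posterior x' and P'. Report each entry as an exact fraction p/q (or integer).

x' = [187/328, -215/328]
P' = [431/328 613/328; 613/328 951/328]

x̄ = F·x = [2, -2]
P̄ = F·P·Fᵀ + Q = [15 -11; -11 15]
y = z − H·x̄ = [7]
S = H·P̄·Hᵀ + R = [328]
K = P̄·Hᵀ·S⁻¹ = [-67/328; 63/328]
x' = x̄ + K·y = [187/328, -215/328]
P' = (I − K·H)·P̄ = [431/328 613/328; 613/328 951/328]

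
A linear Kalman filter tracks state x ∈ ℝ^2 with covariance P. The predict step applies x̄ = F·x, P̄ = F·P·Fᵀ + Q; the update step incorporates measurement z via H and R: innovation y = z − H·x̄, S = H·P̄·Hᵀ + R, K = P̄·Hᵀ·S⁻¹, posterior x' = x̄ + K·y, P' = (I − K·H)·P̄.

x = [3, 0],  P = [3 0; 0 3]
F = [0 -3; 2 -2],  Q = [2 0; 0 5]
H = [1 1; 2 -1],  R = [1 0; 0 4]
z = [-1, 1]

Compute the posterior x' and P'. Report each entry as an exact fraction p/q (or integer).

x' = [-14/69, -1601/2553]
P' = [73/138 -13/69; -13/69 2126/2553]

x̄ = F·x = [0, 6]
P̄ = F·P·Fᵀ + Q = [29 18; 18 29]
y = z − H·x̄ = [-7, 7]
S = H·P̄·Hᵀ + R = [95 47; 47 77]
K = P̄·Hᵀ·S⁻¹ = [47/138 43/138; 1645/2553 -772/2553]
x' = x̄ + K·y = [-14/69, -1601/2553]
P' = (I − K·H)·P̄ = [73/138 -13/69; -13/69 2126/2553]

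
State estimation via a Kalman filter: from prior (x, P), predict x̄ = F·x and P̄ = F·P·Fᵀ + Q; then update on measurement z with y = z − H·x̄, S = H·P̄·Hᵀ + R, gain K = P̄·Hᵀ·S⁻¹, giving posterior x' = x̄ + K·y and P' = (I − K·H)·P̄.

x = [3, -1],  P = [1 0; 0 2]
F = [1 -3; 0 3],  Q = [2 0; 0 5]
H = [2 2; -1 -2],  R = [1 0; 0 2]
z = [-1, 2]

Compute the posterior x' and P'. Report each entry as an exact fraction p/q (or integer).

x' = [1224/743, -1471/743]
P' = [1950/743 -1626/743; -1626/743 1477/743]

x̄ = F·x = [6, -3]
P̄ = F·P·Fᵀ + Q = [21 -18; -18 23]
y = z − H·x̄ = [-7, 2]
S = H·P̄·Hᵀ + R = [33 -26; -26 43]
K = P̄·Hᵀ·S⁻¹ = [648/743 651/743; -298/743 -664/743]
x' = x̄ + K·y = [1224/743, -1471/743]
P' = (I − K·H)·P̄ = [1950/743 -1626/743; -1626/743 1477/743]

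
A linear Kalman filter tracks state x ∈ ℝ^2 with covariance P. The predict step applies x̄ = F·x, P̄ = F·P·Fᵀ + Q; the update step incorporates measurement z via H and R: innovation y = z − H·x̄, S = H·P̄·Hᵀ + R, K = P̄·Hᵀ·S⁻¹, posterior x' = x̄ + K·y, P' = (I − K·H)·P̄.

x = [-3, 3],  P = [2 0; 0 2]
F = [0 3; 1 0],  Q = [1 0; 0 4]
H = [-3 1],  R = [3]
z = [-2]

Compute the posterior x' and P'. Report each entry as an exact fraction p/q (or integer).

x̄ = F·x = [9, -3]
P̄ = F·P·Fᵀ + Q = [19 0; 0 6]
y = z − H·x̄ = [28]
S = H·P̄·Hᵀ + R = [180]
K = P̄·Hᵀ·S⁻¹ = [-19/60; 1/30]
x' = x̄ + K·y = [2/15, -31/15]
P' = (I − K·H)·P̄ = [19/20 19/10; 19/10 29/5]

x' = [2/15, -31/15]
P' = [19/20 19/10; 19/10 29/5]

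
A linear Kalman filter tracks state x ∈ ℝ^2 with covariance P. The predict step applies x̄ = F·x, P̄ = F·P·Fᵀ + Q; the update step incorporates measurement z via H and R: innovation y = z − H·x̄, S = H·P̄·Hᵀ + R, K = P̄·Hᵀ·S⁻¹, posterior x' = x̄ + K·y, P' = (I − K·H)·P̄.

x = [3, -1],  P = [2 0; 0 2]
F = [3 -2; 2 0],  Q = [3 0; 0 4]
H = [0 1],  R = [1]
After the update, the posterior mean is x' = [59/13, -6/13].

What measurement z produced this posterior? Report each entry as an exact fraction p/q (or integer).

x̄ = F·x = [11, 6]
P̄ = F·P·Fᵀ + Q = [29 12; 12 12]
S = H·P̄·Hᵀ + R = [13]
K = P̄·Hᵀ·S⁻¹ = [12/13; 12/13]
x' − x̄ = [-84/13, -84/13] = K·y
y = (KᵀK)⁻¹·Kᵀ·(x' − x̄) = [-7]
z = y + H·x̄ = [-7] + [6] = [-1]

z = [-1]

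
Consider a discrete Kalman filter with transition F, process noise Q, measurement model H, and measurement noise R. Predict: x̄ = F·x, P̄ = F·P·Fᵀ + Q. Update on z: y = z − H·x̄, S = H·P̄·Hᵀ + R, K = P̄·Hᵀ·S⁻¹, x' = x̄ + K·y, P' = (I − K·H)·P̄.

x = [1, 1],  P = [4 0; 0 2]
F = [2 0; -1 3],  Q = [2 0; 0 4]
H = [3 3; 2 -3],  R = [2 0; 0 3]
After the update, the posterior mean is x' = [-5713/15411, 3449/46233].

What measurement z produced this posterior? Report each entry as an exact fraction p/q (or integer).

z = [-1, -1]

x̄ = F·x = [2, 2]
P̄ = F·P·Fᵀ + Q = [18 -8; -8 26]
S = H·P̄·Hᵀ + R = [254 -102; -102 405]
K = P̄·Hᵀ·S⁻¹ = [1015/5137 3050/15411; 2047/15411 -9184/46233]
x' − x̄ = [-36535/15411, -89017/46233] = K·y
y = (KᵀK)⁻¹·Kᵀ·(x' − x̄) = [-13, 1]
z = y + H·x̄ = [-13, 1] + [12, -2] = [-1, -1]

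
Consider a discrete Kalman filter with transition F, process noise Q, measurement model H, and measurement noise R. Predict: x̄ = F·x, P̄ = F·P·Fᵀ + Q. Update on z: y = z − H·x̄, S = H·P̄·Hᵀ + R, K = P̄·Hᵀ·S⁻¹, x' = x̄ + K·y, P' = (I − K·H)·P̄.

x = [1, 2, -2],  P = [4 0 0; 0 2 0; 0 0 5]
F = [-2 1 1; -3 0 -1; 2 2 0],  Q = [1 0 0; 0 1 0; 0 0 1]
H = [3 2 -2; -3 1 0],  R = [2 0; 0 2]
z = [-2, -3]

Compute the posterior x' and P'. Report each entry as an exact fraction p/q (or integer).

x' = [49984/35977, 45065/35977, 156326/35977]
P' = [44770/107931 26698/35977 138974/107931; 26698/35977 96432/35977 128346/35977; 138974/107931 128346/35977 610507/107931]

x̄ = F·x = [-2, -1, 6]
P̄ = F·P·Fᵀ + Q = [24 19 -12; 19 42 -24; -12 -24 25]
y = z − H·x̄ = [18, -8]
S = H·P̄·Hᵀ + R = [1050 -213; -213 146]
K = P̄·Hᵀ·S⁻¹ = [8275/107931 -9036/35977; 8133/35977 8169/35977; -17008/107931 -5314/35977]
x' = x̄ + K·y = [49984/35977, 45065/35977, 156326/35977]
P' = (I − K·H)·P̄ = [44770/107931 26698/35977 138974/107931; 26698/35977 96432/35977 128346/35977; 138974/107931 128346/35977 610507/107931]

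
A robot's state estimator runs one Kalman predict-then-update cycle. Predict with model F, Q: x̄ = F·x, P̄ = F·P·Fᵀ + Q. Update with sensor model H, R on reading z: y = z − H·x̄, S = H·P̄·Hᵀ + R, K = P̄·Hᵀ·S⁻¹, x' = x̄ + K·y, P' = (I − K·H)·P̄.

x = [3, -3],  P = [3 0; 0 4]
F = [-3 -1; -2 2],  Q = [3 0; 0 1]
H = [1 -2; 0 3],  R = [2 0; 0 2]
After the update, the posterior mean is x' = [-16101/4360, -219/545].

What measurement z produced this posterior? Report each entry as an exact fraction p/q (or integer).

x̄ = F·x = [-6, -12]
P̄ = F·P·Fᵀ + Q = [34 10; 10 29]
S = H·P̄·Hᵀ + R = [112 -144; -144 263]
K = P̄·Hᵀ·S⁻¹ = [4001/4360 336/545; -6/545 177/545]
x' − x̄ = [10059/4360, 6321/545] = K·y
y = (KᵀK)⁻¹·Kᵀ·(x' − x̄) = [-21, 35]
z = y + H·x̄ = [-21, 35] + [18, -36] = [-3, -1]

z = [-3, -1]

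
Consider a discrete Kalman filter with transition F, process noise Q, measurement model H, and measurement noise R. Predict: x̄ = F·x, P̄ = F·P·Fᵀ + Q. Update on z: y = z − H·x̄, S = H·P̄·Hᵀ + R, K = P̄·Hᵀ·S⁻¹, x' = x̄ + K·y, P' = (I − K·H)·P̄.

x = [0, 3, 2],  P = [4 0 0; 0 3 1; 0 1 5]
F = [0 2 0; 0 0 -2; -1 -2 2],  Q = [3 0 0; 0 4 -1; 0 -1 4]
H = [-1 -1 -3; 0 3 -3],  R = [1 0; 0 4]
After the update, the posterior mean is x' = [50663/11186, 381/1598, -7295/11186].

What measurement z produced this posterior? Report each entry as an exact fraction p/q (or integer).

z = [-3, 3]

x̄ = F·x = [6, -4, -2]
P̄ = F·P·Fᵀ + Q = [15 -4 -8; -4 24 -17; -8 -17 32]
S = H·P̄·Hᵀ + R = [170 306; 306 814]
K = P̄·Hᵀ·S⁻¹ = [3455/22372 -57/1316; -443/1598 12/47; -3203/11186 -24/329]
x' − x̄ = [-16453/11186, 6773/1598, 15077/11186] = K·y
y = (KᵀK)⁻¹·Kᵀ·(x' − x̄) = [-7, 9]
z = y + H·x̄ = [-7, 9] + [4, -6] = [-3, 3]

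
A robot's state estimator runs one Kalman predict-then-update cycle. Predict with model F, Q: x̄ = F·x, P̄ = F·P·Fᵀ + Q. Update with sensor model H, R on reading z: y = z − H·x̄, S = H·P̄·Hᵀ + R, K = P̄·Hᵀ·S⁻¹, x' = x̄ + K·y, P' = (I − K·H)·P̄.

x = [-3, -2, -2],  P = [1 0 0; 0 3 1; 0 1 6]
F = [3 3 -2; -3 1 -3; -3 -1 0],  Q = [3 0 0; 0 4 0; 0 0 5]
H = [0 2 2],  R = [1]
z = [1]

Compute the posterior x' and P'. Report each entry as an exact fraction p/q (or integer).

x̄ = F·x = [-11, 13, 11]
P̄ = F·P·Fᵀ + Q = [51 25 -16; 25 64 9; -16 9 17]
y = z − H·x̄ = [-47]
S = H·P̄·Hᵀ + R = [397]
K = P̄·Hᵀ·S⁻¹ = [18/397; 146/397; 52/397]
x' = x̄ + K·y = [-5213/397, -1701/397, 1923/397]
P' = (I − K·H)·P̄ = [19923/397 7297/397 -7288/397; 7297/397 4092/397 -4019/397; -7288/397 -4019/397 4045/397]

x' = [-5213/397, -1701/397, 1923/397]
P' = [19923/397 7297/397 -7288/397; 7297/397 4092/397 -4019/397; -7288/397 -4019/397 4045/397]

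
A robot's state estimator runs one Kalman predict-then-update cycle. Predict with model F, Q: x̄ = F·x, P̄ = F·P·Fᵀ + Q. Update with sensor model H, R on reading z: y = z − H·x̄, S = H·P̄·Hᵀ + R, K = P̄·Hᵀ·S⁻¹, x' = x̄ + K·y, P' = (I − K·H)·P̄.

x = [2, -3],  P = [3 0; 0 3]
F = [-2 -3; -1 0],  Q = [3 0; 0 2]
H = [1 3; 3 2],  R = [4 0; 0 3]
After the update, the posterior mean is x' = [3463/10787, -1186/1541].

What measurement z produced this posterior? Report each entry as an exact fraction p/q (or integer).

x̄ = F·x = [5, -2]
P̄ = F·P·Fᵀ + Q = [42 6; 6 5]
S = H·P̄·Hᵀ + R = [127 222; 222 473]
K = P̄·Hᵀ·S⁻¹ = [-2256/10787 4206/10787; 531/1541 -158/1541]
x' − x̄ = [-50472/10787, 1896/1541] = K·y
y = (KᵀK)⁻¹·Kᵀ·(x' − x̄) = [0, -12]
z = y + H·x̄ = [0, -12] + [-1, 11] = [-1, -1]

z = [-1, -1]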